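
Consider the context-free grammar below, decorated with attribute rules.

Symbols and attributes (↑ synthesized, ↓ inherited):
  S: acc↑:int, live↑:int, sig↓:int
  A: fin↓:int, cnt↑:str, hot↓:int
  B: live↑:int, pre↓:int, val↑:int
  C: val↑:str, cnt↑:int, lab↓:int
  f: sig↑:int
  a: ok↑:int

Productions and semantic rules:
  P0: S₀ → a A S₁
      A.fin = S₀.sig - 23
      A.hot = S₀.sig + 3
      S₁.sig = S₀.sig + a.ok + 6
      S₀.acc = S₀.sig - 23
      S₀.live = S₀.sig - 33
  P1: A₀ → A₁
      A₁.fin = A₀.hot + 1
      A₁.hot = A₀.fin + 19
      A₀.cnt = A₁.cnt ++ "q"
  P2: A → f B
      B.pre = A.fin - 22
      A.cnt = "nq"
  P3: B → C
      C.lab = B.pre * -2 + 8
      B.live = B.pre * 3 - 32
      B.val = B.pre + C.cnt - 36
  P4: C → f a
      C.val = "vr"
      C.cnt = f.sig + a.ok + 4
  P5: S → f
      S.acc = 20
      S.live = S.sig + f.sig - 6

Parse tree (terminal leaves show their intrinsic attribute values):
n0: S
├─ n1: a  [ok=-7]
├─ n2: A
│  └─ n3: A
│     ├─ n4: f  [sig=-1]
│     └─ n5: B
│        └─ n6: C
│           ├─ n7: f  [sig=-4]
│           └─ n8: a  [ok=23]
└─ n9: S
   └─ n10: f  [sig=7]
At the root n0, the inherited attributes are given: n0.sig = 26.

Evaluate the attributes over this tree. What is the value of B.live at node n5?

1. n0.sig = 26  [given at root]
2. n1.ok = -7  [terminal]
3. n2.fin = 3  [S₀.sig - 23]
4. n2.hot = 29  [S₀.sig + 3]
5. n3.fin = 30  [A₀.hot + 1]
6. n3.hot = 22  [A₀.fin + 19]
7. n4.sig = -1  [terminal]
8. n5.pre = 8  [A.fin - 22]
9. n6.lab = -8  [B.pre * -2 + 8]
10. n7.sig = -4  [terminal]
11. n8.ok = 23  [terminal]
12. n6.val = "vr"  ["vr"]
13. n6.cnt = 23  [f.sig + a.ok + 4]
14. n5.live = -8  [B.pre * 3 - 32]
15. n5.val = -5  [B.pre + C.cnt - 36]
16. n3.cnt = "nq"  ["nq"]
17. n2.cnt = "nqq"  [A₁.cnt ++ "q"]
18. n9.sig = 25  [S₀.sig + a.ok + 6]
19. n10.sig = 7  [terminal]
20. n9.acc = 20  [20]
21. n9.live = 26  [S.sig + f.sig - 6]
22. n0.acc = 3  [S₀.sig - 23]
23. n0.live = -7  [S₀.sig - 33]

-8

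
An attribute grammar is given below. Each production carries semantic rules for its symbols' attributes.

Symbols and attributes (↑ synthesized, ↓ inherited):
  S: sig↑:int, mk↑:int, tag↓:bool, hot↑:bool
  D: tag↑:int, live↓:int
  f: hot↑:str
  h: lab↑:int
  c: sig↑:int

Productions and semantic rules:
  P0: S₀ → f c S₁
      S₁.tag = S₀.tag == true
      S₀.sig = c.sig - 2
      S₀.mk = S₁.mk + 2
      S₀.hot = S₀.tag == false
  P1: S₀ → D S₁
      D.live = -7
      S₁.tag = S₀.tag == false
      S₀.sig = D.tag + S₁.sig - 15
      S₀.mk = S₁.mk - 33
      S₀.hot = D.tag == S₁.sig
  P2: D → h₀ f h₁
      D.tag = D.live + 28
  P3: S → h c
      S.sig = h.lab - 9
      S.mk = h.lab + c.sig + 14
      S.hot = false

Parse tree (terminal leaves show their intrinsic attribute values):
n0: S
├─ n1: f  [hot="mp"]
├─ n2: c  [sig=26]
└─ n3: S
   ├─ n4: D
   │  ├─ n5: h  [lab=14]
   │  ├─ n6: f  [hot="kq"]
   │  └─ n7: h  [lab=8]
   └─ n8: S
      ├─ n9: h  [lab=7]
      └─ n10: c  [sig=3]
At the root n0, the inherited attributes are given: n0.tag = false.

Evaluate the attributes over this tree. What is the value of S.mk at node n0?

1. n0.tag = false  [given at root]
2. n1.hot = "mp"  [terminal]
3. n2.sig = 26  [terminal]
4. n3.tag = false  [S₀.tag == true]
5. n4.live = -7  [-7]
6. n5.lab = 14  [terminal]
7. n6.hot = "kq"  [terminal]
8. n7.lab = 8  [terminal]
9. n4.tag = 21  [D.live + 28]
10. n8.tag = true  [S₀.tag == false]
11. n9.lab = 7  [terminal]
12. n10.sig = 3  [terminal]
13. n8.sig = -2  [h.lab - 9]
14. n8.mk = 24  [h.lab + c.sig + 14]
15. n8.hot = false  [false]
16. n3.sig = 4  [D.tag + S₁.sig - 15]
17. n3.mk = -9  [S₁.mk - 33]
18. n3.hot = false  [D.tag == S₁.sig]
19. n0.sig = 24  [c.sig - 2]
20. n0.mk = -7  [S₁.mk + 2]
21. n0.hot = true  [S₀.tag == false]

-7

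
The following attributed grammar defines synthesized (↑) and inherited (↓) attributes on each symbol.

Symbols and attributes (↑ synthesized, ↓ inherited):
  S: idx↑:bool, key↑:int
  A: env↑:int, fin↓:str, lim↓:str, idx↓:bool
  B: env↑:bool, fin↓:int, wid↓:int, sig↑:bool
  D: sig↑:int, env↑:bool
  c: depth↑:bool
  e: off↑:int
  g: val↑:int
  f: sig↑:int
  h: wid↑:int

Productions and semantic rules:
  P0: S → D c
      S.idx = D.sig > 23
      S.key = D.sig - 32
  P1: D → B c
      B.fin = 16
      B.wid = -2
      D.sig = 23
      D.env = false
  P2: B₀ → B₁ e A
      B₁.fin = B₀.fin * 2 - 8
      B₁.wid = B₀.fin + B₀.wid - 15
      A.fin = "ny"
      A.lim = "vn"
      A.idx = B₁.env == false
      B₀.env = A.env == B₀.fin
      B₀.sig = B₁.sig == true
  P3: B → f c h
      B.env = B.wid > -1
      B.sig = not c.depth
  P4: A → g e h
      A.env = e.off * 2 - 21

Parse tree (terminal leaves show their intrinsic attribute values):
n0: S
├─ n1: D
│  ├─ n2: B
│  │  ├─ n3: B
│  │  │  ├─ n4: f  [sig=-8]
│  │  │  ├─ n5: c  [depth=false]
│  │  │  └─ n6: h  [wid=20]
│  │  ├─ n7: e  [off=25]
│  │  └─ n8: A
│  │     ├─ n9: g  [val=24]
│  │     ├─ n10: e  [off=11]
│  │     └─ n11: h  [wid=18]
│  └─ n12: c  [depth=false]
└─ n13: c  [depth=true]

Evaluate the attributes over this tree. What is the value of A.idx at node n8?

true

1. n2.fin = 16  [16]
2. n2.wid = -2  [-2]
3. n3.fin = 24  [B₀.fin * 2 - 8]
4. n3.wid = -1  [B₀.fin + B₀.wid - 15]
5. n4.sig = -8  [terminal]
6. n5.depth = false  [terminal]
7. n6.wid = 20  [terminal]
8. n3.env = false  [B.wid > -1]
9. n3.sig = true  [not c.depth]
10. n7.off = 25  [terminal]
11. n8.fin = "ny"  ["ny"]
12. n8.lim = "vn"  ["vn"]
13. n8.idx = true  [B₁.env == false]
14. n9.val = 24  [terminal]
15. n10.off = 11  [terminal]
16. n11.wid = 18  [terminal]
17. n8.env = 1  [e.off * 2 - 21]
18. n2.env = false  [A.env == B₀.fin]
19. n2.sig = true  [B₁.sig == true]
20. n12.depth = false  [terminal]
21. n1.sig = 23  [23]
22. n1.env = false  [false]
23. n13.depth = true  [terminal]
24. n0.idx = false  [D.sig > 23]
25. n0.key = -9  [D.sig - 32]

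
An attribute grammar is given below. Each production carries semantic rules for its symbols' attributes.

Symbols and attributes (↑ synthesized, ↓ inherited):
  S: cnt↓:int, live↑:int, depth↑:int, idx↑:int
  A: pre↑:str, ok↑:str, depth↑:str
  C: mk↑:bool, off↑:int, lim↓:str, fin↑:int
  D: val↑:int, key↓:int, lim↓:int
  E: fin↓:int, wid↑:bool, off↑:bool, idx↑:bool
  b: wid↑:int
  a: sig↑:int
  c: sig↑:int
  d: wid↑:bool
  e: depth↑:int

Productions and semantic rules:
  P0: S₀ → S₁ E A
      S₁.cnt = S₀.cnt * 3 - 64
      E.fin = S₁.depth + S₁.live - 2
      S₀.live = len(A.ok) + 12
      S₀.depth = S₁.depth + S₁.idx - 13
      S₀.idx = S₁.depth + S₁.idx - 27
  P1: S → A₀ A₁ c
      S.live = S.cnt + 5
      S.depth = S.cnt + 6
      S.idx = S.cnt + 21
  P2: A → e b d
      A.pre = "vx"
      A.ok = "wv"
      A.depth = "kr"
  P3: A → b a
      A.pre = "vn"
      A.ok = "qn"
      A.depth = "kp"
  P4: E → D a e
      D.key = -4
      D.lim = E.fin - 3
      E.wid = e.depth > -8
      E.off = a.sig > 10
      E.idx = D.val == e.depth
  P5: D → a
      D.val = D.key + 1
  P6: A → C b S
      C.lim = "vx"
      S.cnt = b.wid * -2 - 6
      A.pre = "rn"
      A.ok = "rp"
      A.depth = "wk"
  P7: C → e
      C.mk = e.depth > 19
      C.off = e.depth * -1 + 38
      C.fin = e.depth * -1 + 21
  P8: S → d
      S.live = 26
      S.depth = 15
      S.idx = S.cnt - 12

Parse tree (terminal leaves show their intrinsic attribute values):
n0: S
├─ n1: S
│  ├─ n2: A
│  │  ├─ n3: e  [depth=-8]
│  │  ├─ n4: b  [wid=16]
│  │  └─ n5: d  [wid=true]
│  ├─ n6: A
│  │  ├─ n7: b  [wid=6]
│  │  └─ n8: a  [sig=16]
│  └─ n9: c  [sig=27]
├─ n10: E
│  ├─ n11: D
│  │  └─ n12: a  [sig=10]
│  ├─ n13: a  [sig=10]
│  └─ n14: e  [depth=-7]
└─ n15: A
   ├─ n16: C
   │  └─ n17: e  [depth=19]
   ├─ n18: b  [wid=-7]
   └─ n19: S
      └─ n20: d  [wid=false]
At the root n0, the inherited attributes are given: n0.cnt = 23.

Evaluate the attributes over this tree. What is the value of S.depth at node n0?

24

1. n0.cnt = 23  [given at root]
2. n1.cnt = 5  [S₀.cnt * 3 - 64]
3. n3.depth = -8  [terminal]
4. n4.wid = 16  [terminal]
5. n5.wid = true  [terminal]
6. n2.pre = "vx"  ["vx"]
7. n2.ok = "wv"  ["wv"]
8. n2.depth = "kr"  ["kr"]
9. n7.wid = 6  [terminal]
10. n8.sig = 16  [terminal]
11. n6.pre = "vn"  ["vn"]
12. n6.ok = "qn"  ["qn"]
13. n6.depth = "kp"  ["kp"]
14. n9.sig = 27  [terminal]
15. n1.live = 10  [S.cnt + 5]
16. n1.depth = 11  [S.cnt + 6]
17. n1.idx = 26  [S.cnt + 21]
18. n10.fin = 19  [S₁.depth + S₁.live - 2]
19. n11.key = -4  [-4]
20. n11.lim = 16  [E.fin - 3]
21. n12.sig = 10  [terminal]
22. n11.val = -3  [D.key + 1]
23. n13.sig = 10  [terminal]
24. n14.depth = -7  [terminal]
25. n10.wid = true  [e.depth > -8]
26. n10.off = false  [a.sig > 10]
27. n10.idx = false  [D.val == e.depth]
28. n16.lim = "vx"  ["vx"]
29. n17.depth = 19  [terminal]
30. n16.mk = false  [e.depth > 19]
31. n16.off = 19  [e.depth * -1 + 38]
32. n16.fin = 2  [e.depth * -1 + 21]
33. n18.wid = -7  [terminal]
34. n19.cnt = 8  [b.wid * -2 - 6]
35. n20.wid = false  [terminal]
36. n19.live = 26  [26]
37. n19.depth = 15  [15]
38. n19.idx = -4  [S.cnt - 12]
39. n15.pre = "rn"  ["rn"]
40. n15.ok = "rp"  ["rp"]
41. n15.depth = "wk"  ["wk"]
42. n0.live = 14  [len(A.ok) + 12]
43. n0.depth = 24  [S₁.depth + S₁.idx - 13]
44. n0.idx = 10  [S₁.depth + S₁.idx - 27]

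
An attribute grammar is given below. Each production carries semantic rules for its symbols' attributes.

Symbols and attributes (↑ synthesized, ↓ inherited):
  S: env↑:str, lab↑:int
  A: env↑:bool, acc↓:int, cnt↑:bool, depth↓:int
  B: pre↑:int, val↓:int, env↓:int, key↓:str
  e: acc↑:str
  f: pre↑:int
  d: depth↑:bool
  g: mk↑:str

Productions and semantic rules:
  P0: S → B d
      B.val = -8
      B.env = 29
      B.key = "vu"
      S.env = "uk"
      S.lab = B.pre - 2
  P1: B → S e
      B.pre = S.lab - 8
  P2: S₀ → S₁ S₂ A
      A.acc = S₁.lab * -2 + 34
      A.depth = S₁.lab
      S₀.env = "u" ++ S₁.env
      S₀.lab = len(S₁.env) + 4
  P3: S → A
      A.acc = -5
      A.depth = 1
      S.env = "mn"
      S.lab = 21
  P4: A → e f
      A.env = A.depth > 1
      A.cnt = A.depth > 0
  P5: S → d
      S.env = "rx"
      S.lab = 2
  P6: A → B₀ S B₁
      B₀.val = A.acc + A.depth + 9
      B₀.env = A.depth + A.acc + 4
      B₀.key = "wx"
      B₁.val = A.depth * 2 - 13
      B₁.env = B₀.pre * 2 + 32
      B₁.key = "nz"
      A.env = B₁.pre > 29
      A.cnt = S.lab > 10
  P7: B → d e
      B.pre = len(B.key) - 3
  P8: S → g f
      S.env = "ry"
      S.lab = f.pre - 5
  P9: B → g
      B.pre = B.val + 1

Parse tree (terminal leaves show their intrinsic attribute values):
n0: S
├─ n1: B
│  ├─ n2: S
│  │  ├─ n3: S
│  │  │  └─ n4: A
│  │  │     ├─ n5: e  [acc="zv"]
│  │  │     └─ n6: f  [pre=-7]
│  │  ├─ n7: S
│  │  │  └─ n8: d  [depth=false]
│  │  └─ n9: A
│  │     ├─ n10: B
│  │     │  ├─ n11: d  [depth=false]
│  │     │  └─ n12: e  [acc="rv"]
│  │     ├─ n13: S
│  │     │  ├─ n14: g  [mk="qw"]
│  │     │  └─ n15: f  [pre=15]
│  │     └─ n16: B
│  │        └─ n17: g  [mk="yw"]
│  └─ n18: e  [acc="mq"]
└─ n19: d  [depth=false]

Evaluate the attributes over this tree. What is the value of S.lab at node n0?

-4

1. n1.val = -8  [-8]
2. n1.env = 29  [29]
3. n1.key = "vu"  ["vu"]
4. n4.acc = -5  [-5]
5. n4.depth = 1  [1]
6. n5.acc = "zv"  [terminal]
7. n6.pre = -7  [terminal]
8. n4.env = false  [A.depth > 1]
9. n4.cnt = true  [A.depth > 0]
10. n3.env = "mn"  ["mn"]
11. n3.lab = 21  [21]
12. n8.depth = false  [terminal]
13. n7.env = "rx"  ["rx"]
14. n7.lab = 2  [2]
15. n9.acc = -8  [S₁.lab * -2 + 34]
16. n9.depth = 21  [S₁.lab]
17. n10.val = 22  [A.acc + A.depth + 9]
18. n10.env = 17  [A.depth + A.acc + 4]
19. n10.key = "wx"  ["wx"]
20. n11.depth = false  [terminal]
21. n12.acc = "rv"  [terminal]
22. n10.pre = -1  [len(B.key) - 3]
23. n14.mk = "qw"  [terminal]
24. n15.pre = 15  [terminal]
25. n13.env = "ry"  ["ry"]
26. n13.lab = 10  [f.pre - 5]
27. n16.val = 29  [A.depth * 2 - 13]
28. n16.env = 30  [B₀.pre * 2 + 32]
29. n16.key = "nz"  ["nz"]
30. n17.mk = "yw"  [terminal]
31. n16.pre = 30  [B.val + 1]
32. n9.env = true  [B₁.pre > 29]
33. n9.cnt = false  [S.lab > 10]
34. n2.env = "umn"  ["u" ++ S₁.env]
35. n2.lab = 6  [len(S₁.env) + 4]
36. n18.acc = "mq"  [terminal]
37. n1.pre = -2  [S.lab - 8]
38. n19.depth = false  [terminal]
39. n0.env = "uk"  ["uk"]
40. n0.lab = -4  [B.pre - 2]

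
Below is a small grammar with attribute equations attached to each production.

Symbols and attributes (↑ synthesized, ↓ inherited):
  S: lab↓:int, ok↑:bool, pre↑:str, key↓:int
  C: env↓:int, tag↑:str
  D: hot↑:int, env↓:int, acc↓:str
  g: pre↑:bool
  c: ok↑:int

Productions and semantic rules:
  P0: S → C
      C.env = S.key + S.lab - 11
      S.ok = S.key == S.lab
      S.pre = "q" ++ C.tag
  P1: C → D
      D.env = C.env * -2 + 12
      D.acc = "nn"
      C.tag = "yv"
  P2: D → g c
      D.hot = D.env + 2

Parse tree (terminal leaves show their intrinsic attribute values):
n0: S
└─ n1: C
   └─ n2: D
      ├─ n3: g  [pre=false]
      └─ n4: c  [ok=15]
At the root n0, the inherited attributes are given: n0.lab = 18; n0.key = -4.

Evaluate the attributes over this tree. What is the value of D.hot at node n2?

1. n0.lab = 18  [given at root]
2. n0.key = -4  [given at root]
3. n1.env = 3  [S.key + S.lab - 11]
4. n2.env = 6  [C.env * -2 + 12]
5. n2.acc = "nn"  ["nn"]
6. n3.pre = false  [terminal]
7. n4.ok = 15  [terminal]
8. n2.hot = 8  [D.env + 2]
9. n1.tag = "yv"  ["yv"]
10. n0.ok = false  [S.key == S.lab]
11. n0.pre = "qyv"  ["q" ++ C.tag]

8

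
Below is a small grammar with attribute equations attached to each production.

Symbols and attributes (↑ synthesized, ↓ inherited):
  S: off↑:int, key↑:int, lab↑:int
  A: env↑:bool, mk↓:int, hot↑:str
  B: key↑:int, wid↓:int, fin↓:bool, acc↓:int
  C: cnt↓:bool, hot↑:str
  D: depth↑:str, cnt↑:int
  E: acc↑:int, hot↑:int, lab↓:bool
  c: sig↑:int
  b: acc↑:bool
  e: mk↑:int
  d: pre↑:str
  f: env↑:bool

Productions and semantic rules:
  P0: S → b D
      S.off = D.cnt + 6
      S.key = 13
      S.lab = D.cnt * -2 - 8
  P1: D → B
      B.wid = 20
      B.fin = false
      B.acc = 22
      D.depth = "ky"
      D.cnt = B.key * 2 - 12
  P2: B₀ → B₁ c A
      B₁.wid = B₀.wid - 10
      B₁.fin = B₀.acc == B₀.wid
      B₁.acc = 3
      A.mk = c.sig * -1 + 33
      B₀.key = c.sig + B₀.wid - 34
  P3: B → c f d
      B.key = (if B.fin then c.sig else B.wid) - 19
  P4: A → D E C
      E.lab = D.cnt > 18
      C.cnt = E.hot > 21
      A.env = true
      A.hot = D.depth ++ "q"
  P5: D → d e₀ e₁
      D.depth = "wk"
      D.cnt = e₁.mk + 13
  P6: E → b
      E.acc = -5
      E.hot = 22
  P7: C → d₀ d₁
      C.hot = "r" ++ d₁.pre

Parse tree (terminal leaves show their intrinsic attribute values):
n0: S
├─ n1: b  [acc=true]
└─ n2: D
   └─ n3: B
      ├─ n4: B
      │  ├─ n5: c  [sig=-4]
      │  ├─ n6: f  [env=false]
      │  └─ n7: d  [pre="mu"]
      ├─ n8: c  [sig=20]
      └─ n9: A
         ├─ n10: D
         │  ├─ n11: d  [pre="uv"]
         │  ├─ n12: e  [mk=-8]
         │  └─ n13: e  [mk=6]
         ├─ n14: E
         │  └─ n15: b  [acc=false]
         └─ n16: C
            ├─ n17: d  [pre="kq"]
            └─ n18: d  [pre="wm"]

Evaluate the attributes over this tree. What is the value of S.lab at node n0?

-8

1. n1.acc = true  [terminal]
2. n3.wid = 20  [20]
3. n3.fin = false  [false]
4. n3.acc = 22  [22]
5. n4.wid = 10  [B₀.wid - 10]
6. n4.fin = false  [B₀.acc == B₀.wid]
7. n4.acc = 3  [3]
8. n5.sig = -4  [terminal]
9. n6.env = false  [terminal]
10. n7.pre = "mu"  [terminal]
11. n4.key = -9  [(if B.fin then c.sig else B.wid) - 19]
12. n8.sig = 20  [terminal]
13. n9.mk = 13  [c.sig * -1 + 33]
14. n11.pre = "uv"  [terminal]
15. n12.mk = -8  [terminal]
16. n13.mk = 6  [terminal]
17. n10.depth = "wk"  ["wk"]
18. n10.cnt = 19  [e₁.mk + 13]
19. n14.lab = true  [D.cnt > 18]
20. n15.acc = false  [terminal]
21. n14.acc = -5  [-5]
22. n14.hot = 22  [22]
23. n16.cnt = true  [E.hot > 21]
24. n17.pre = "kq"  [terminal]
25. n18.pre = "wm"  [terminal]
26. n16.hot = "rwm"  ["r" ++ d₁.pre]
27. n9.env = true  [true]
28. n9.hot = "wkq"  [D.depth ++ "q"]
29. n3.key = 6  [c.sig + B₀.wid - 34]
30. n2.depth = "ky"  ["ky"]
31. n2.cnt = 0  [B.key * 2 - 12]
32. n0.off = 6  [D.cnt + 6]
33. n0.key = 13  [13]
34. n0.lab = -8  [D.cnt * -2 - 8]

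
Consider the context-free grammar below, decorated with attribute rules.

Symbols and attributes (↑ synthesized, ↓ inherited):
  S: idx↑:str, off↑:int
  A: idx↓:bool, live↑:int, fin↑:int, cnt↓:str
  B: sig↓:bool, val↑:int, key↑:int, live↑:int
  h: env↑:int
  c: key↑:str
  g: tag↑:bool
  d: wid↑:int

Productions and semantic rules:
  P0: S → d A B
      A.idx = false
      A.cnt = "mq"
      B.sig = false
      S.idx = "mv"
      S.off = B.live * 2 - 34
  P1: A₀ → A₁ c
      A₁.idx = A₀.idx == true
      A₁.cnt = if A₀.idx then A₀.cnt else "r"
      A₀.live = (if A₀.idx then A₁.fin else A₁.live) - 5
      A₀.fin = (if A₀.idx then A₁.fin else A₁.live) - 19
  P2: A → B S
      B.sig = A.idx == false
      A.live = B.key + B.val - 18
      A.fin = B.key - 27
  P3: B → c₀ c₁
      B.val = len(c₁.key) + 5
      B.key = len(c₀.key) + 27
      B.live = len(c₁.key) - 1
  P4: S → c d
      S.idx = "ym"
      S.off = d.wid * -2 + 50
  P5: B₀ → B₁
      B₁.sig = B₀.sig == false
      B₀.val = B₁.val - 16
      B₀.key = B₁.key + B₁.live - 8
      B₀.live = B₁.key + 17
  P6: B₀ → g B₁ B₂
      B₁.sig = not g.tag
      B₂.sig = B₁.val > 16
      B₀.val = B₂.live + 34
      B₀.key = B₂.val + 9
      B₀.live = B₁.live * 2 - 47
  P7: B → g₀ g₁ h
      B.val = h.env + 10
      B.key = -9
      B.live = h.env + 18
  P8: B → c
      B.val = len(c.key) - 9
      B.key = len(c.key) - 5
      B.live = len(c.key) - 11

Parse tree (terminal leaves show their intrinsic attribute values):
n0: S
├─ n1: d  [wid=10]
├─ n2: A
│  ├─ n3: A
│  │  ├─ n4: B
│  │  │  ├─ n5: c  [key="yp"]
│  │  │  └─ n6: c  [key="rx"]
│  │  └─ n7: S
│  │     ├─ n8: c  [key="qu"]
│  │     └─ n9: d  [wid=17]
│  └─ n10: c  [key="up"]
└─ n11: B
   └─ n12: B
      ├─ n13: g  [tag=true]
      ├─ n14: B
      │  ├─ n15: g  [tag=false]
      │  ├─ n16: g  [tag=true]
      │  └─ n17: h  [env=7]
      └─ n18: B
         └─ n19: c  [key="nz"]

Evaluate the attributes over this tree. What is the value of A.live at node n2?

1. n1.wid = 10  [terminal]
2. n2.idx = false  [false]
3. n2.cnt = "mq"  ["mq"]
4. n3.idx = false  [A₀.idx == true]
5. n3.cnt = "r"  [if A₀.idx then A₀.cnt else "r"]
6. n4.sig = true  [A.idx == false]
7. n5.key = "yp"  [terminal]
8. n6.key = "rx"  [terminal]
9. n4.val = 7  [len(c₁.key) + 5]
10. n4.key = 29  [len(c₀.key) + 27]
11. n4.live = 1  [len(c₁.key) - 1]
12. n8.key = "qu"  [terminal]
13. n9.wid = 17  [terminal]
14. n7.idx = "ym"  ["ym"]
15. n7.off = 16  [d.wid * -2 + 50]
16. n3.live = 18  [B.key + B.val - 18]
17. n3.fin = 2  [B.key - 27]
18. n10.key = "up"  [terminal]
19. n2.live = 13  [(if A₀.idx then A₁.fin else A₁.live) - 5]
20. n2.fin = -1  [(if A₀.idx then A₁.fin else A₁.live) - 19]
21. n11.sig = false  [false]
22. n12.sig = true  [B₀.sig == false]
23. n13.tag = true  [terminal]
24. n14.sig = false  [not g.tag]
25. n15.tag = false  [terminal]
26. n16.tag = true  [terminal]
27. n17.env = 7  [terminal]
28. n14.val = 17  [h.env + 10]
29. n14.key = -9  [-9]
30. n14.live = 25  [h.env + 18]
31. n18.sig = true  [B₁.val > 16]
32. n19.key = "nz"  [terminal]
33. n18.val = -7  [len(c.key) - 9]
34. n18.key = -3  [len(c.key) - 5]
35. n18.live = -9  [len(c.key) - 11]
36. n12.val = 25  [B₂.live + 34]
37. n12.key = 2  [B₂.val + 9]
38. n12.live = 3  [B₁.live * 2 - 47]
39. n11.val = 9  [B₁.val - 16]
40. n11.key = -3  [B₁.key + B₁.live - 8]
41. n11.live = 19  [B₁.key + 17]
42. n0.idx = "mv"  ["mv"]
43. n0.off = 4  [B.live * 2 - 34]

13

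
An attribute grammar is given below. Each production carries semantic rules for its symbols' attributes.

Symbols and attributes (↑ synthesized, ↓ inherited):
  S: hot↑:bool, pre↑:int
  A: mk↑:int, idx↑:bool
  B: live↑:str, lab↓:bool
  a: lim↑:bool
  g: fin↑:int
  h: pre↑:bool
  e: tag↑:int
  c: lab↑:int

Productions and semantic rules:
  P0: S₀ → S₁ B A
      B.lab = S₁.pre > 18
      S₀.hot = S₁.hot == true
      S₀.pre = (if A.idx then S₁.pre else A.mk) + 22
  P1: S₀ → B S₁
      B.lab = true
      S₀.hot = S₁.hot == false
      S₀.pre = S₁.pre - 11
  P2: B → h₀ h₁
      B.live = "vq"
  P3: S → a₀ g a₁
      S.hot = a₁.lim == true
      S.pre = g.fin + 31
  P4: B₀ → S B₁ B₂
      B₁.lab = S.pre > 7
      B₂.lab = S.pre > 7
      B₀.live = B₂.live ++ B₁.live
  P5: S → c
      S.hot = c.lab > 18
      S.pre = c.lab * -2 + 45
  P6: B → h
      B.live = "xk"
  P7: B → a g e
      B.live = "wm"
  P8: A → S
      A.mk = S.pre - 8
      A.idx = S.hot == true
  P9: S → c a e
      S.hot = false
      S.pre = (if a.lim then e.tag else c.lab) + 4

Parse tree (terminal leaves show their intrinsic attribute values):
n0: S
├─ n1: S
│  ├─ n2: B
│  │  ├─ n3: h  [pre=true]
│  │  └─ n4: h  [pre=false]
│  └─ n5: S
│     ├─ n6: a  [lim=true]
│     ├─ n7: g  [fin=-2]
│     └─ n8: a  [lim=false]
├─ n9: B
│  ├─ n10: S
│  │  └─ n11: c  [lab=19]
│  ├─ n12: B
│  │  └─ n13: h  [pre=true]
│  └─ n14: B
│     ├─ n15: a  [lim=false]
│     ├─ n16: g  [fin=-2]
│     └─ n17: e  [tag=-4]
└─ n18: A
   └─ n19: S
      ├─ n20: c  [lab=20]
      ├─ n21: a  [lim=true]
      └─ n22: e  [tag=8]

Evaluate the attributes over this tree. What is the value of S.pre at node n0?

1. n2.lab = true  [true]
2. n3.pre = true  [terminal]
3. n4.pre = false  [terminal]
4. n2.live = "vq"  ["vq"]
5. n6.lim = true  [terminal]
6. n7.fin = -2  [terminal]
7. n8.lim = false  [terminal]
8. n5.hot = false  [a₁.lim == true]
9. n5.pre = 29  [g.fin + 31]
10. n1.hot = true  [S₁.hot == false]
11. n1.pre = 18  [S₁.pre - 11]
12. n9.lab = false  [S₁.pre > 18]
13. n11.lab = 19  [terminal]
14. n10.hot = true  [c.lab > 18]
15. n10.pre = 7  [c.lab * -2 + 45]
16. n12.lab = false  [S.pre > 7]
17. n13.pre = true  [terminal]
18. n12.live = "xk"  ["xk"]
19. n14.lab = false  [S.pre > 7]
20. n15.lim = false  [terminal]
21. n16.fin = -2  [terminal]
22. n17.tag = -4  [terminal]
23. n14.live = "wm"  ["wm"]
24. n9.live = "wmxk"  [B₂.live ++ B₁.live]
25. n20.lab = 20  [terminal]
26. n21.lim = true  [terminal]
27. n22.tag = 8  [terminal]
28. n19.hot = false  [false]
29. n19.pre = 12  [(if a.lim then e.tag else c.lab) + 4]
30. n18.mk = 4  [S.pre - 8]
31. n18.idx = false  [S.hot == true]
32. n0.hot = true  [S₁.hot == true]
33. n0.pre = 26  [(if A.idx then S₁.pre else A.mk) + 22]

26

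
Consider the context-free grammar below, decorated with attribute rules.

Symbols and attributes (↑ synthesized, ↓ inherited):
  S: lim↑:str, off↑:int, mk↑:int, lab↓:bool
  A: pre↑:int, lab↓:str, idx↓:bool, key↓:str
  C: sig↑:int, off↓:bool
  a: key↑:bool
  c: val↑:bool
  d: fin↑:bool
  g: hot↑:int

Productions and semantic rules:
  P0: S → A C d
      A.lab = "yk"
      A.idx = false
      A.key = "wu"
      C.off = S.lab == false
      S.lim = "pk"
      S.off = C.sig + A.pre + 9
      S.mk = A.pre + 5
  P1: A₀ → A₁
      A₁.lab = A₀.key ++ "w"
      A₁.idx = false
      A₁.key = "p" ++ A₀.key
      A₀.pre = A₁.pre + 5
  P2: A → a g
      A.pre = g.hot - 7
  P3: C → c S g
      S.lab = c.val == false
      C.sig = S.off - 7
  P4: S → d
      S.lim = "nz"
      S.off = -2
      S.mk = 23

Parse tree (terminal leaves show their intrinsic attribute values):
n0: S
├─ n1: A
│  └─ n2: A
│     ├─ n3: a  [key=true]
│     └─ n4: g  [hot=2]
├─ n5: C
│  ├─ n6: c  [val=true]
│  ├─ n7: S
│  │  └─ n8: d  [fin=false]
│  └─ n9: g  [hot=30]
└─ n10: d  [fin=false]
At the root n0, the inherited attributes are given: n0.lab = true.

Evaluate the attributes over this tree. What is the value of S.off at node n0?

0

1. n0.lab = true  [given at root]
2. n1.lab = "yk"  ["yk"]
3. n1.idx = false  [false]
4. n1.key = "wu"  ["wu"]
5. n2.lab = "wuw"  [A₀.key ++ "w"]
6. n2.idx = false  [false]
7. n2.key = "pwu"  ["p" ++ A₀.key]
8. n3.key = true  [terminal]
9. n4.hot = 2  [terminal]
10. n2.pre = -5  [g.hot - 7]
11. n1.pre = 0  [A₁.pre + 5]
12. n5.off = false  [S.lab == false]
13. n6.val = true  [terminal]
14. n7.lab = false  [c.val == false]
15. n8.fin = false  [terminal]
16. n7.lim = "nz"  ["nz"]
17. n7.off = -2  [-2]
18. n7.mk = 23  [23]
19. n9.hot = 30  [terminal]
20. n5.sig = -9  [S.off - 7]
21. n10.fin = false  [terminal]
22. n0.lim = "pk"  ["pk"]
23. n0.off = 0  [C.sig + A.pre + 9]
24. n0.mk = 5  [A.pre + 5]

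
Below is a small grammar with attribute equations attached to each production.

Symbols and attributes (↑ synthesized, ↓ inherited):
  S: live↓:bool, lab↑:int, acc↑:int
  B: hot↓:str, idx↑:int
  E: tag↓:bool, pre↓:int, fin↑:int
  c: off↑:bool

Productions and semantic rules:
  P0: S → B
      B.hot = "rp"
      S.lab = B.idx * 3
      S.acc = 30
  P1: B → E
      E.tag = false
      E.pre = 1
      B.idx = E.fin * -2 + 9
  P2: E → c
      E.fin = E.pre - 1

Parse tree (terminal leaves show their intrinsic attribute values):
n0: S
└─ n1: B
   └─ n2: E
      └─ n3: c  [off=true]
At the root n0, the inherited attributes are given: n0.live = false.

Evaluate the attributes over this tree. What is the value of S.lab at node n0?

27

1. n0.live = false  [given at root]
2. n1.hot = "rp"  ["rp"]
3. n2.tag = false  [false]
4. n2.pre = 1  [1]
5. n3.off = true  [terminal]
6. n2.fin = 0  [E.pre - 1]
7. n1.idx = 9  [E.fin * -2 + 9]
8. n0.lab = 27  [B.idx * 3]
9. n0.acc = 30  [30]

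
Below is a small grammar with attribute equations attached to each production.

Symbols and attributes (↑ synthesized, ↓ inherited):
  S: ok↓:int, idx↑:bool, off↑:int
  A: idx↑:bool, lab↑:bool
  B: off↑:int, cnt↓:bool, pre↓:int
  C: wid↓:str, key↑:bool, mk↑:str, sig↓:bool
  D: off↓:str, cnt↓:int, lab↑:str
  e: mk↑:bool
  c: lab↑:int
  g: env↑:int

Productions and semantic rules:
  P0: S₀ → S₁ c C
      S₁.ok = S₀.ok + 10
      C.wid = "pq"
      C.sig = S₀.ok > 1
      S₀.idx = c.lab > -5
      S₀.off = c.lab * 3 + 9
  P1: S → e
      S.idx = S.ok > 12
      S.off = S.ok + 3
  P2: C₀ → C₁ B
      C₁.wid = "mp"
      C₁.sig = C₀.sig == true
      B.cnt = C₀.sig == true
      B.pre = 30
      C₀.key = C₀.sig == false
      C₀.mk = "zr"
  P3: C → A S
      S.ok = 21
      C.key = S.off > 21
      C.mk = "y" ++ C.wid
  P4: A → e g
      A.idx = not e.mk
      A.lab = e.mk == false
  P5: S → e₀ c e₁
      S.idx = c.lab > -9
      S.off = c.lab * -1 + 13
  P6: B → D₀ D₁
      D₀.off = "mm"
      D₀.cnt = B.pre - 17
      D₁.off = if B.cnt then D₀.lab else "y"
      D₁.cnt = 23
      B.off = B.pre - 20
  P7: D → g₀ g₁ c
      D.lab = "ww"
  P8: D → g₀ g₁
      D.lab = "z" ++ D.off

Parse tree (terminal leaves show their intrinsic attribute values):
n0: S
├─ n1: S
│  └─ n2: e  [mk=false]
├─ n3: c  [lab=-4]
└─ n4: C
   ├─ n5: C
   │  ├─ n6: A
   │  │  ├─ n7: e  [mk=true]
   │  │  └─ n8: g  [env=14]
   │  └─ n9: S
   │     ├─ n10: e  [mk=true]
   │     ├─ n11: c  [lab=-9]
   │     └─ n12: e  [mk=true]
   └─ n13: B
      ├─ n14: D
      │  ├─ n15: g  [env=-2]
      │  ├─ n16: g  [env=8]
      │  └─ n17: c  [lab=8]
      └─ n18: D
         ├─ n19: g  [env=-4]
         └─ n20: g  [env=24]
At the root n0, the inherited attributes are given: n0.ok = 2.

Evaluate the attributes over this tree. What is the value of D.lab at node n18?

1. n0.ok = 2  [given at root]
2. n1.ok = 12  [S₀.ok + 10]
3. n2.mk = false  [terminal]
4. n1.idx = false  [S.ok > 12]
5. n1.off = 15  [S.ok + 3]
6. n3.lab = -4  [terminal]
7. n4.wid = "pq"  ["pq"]
8. n4.sig = true  [S₀.ok > 1]
9. n5.wid = "mp"  ["mp"]
10. n5.sig = true  [C₀.sig == true]
11. n7.mk = true  [terminal]
12. n8.env = 14  [terminal]
13. n6.idx = false  [not e.mk]
14. n6.lab = false  [e.mk == false]
15. n9.ok = 21  [21]
16. n10.mk = true  [terminal]
17. n11.lab = -9  [terminal]
18. n12.mk = true  [terminal]
19. n9.idx = false  [c.lab > -9]
20. n9.off = 22  [c.lab * -1 + 13]
21. n5.key = true  [S.off > 21]
22. n5.mk = "ymp"  ["y" ++ C.wid]
23. n13.cnt = true  [C₀.sig == true]
24. n13.pre = 30  [30]
25. n14.off = "mm"  ["mm"]
26. n14.cnt = 13  [B.pre - 17]
27. n15.env = -2  [terminal]
28. n16.env = 8  [terminal]
29. n17.lab = 8  [terminal]
30. n14.lab = "ww"  ["ww"]
31. n18.off = "ww"  [if B.cnt then D₀.lab else "y"]
32. n18.cnt = 23  [23]
33. n19.env = -4  [terminal]
34. n20.env = 24  [terminal]
35. n18.lab = "zww"  ["z" ++ D.off]
36. n13.off = 10  [B.pre - 20]
37. n4.key = false  [C₀.sig == false]
38. n4.mk = "zr"  ["zr"]
39. n0.idx = true  [c.lab > -5]
40. n0.off = -3  [c.lab * 3 + 9]

"zww"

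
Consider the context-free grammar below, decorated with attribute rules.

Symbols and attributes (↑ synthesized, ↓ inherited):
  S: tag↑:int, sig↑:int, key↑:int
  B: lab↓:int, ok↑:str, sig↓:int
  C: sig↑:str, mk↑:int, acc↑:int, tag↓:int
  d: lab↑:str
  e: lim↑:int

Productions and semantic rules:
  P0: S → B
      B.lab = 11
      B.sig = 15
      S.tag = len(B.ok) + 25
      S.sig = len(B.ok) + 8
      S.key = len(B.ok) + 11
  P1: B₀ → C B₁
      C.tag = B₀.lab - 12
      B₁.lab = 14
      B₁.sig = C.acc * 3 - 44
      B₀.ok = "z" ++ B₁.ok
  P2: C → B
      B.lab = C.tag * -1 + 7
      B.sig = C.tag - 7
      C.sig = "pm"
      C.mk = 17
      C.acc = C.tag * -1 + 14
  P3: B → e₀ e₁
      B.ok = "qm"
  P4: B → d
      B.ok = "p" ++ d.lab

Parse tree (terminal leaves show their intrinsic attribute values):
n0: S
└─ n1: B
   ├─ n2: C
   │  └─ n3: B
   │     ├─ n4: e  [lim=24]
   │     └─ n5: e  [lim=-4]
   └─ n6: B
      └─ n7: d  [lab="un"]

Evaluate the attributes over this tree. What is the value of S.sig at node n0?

1. n1.lab = 11  [11]
2. n1.sig = 15  [15]
3. n2.tag = -1  [B₀.lab - 12]
4. n3.lab = 8  [C.tag * -1 + 7]
5. n3.sig = -8  [C.tag - 7]
6. n4.lim = 24  [terminal]
7. n5.lim = -4  [terminal]
8. n3.ok = "qm"  ["qm"]
9. n2.sig = "pm"  ["pm"]
10. n2.mk = 17  [17]
11. n2.acc = 15  [C.tag * -1 + 14]
12. n6.lab = 14  [14]
13. n6.sig = 1  [C.acc * 3 - 44]
14. n7.lab = "un"  [terminal]
15. n6.ok = "pun"  ["p" ++ d.lab]
16. n1.ok = "zpun"  ["z" ++ B₁.ok]
17. n0.tag = 29  [len(B.ok) + 25]
18. n0.sig = 12  [len(B.ok) + 8]
19. n0.key = 15  [len(B.ok) + 11]

12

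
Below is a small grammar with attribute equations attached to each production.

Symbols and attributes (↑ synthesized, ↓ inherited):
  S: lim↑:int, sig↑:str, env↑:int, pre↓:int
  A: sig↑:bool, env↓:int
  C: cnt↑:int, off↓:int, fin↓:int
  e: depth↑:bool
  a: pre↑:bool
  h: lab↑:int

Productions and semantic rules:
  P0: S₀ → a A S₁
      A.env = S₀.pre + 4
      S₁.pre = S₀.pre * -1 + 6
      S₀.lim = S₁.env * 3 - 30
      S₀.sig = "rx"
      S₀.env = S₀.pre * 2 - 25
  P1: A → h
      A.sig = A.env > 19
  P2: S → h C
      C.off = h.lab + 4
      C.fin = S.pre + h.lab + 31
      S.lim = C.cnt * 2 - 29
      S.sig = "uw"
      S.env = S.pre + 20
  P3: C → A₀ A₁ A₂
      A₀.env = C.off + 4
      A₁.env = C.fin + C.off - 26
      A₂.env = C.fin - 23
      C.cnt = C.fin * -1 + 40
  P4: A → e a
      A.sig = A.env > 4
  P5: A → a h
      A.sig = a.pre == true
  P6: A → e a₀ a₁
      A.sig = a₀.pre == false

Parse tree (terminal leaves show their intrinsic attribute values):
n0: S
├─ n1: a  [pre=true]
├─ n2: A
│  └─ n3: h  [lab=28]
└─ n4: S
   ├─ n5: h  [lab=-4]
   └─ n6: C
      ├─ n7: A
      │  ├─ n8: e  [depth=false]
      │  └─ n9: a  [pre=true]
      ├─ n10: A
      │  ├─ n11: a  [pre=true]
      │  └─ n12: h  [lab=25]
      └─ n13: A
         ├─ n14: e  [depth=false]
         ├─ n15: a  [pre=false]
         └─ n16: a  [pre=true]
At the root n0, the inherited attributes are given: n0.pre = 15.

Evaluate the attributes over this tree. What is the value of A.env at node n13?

-5

1. n0.pre = 15  [given at root]
2. n1.pre = true  [terminal]
3. n2.env = 19  [S₀.pre + 4]
4. n3.lab = 28  [terminal]
5. n2.sig = false  [A.env > 19]
6. n4.pre = -9  [S₀.pre * -1 + 6]
7. n5.lab = -4  [terminal]
8. n6.off = 0  [h.lab + 4]
9. n6.fin = 18  [S.pre + h.lab + 31]
10. n7.env = 4  [C.off + 4]
11. n8.depth = false  [terminal]
12. n9.pre = true  [terminal]
13. n7.sig = false  [A.env > 4]
14. n10.env = -8  [C.fin + C.off - 26]
15. n11.pre = true  [terminal]
16. n12.lab = 25  [terminal]
17. n10.sig = true  [a.pre == true]
18. n13.env = -5  [C.fin - 23]
19. n14.depth = false  [terminal]
20. n15.pre = false  [terminal]
21. n16.pre = true  [terminal]
22. n13.sig = true  [a₀.pre == false]
23. n6.cnt = 22  [C.fin * -1 + 40]
24. n4.lim = 15  [C.cnt * 2 - 29]
25. n4.sig = "uw"  ["uw"]
26. n4.env = 11  [S.pre + 20]
27. n0.lim = 3  [S₁.env * 3 - 30]
28. n0.sig = "rx"  ["rx"]
29. n0.env = 5  [S₀.pre * 2 - 25]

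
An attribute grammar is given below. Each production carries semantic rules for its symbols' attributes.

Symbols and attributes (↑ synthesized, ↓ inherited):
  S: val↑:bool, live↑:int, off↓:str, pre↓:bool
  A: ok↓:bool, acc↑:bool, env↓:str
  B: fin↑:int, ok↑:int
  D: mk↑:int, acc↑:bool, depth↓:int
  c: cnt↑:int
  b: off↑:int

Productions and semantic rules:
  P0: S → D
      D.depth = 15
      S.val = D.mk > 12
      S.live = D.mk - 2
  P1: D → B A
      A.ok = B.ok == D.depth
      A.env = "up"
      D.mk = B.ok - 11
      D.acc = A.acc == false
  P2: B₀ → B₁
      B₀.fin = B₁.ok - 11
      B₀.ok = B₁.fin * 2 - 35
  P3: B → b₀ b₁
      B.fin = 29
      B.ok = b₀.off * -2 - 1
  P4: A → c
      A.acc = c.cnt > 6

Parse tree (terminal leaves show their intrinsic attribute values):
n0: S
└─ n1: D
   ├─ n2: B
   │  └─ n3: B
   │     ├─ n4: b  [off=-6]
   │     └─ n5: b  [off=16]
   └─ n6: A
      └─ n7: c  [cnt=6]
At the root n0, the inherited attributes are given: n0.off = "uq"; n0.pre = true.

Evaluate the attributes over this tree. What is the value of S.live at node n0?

1. n0.off = "uq"  [given at root]
2. n0.pre = true  [given at root]
3. n1.depth = 15  [15]
4. n4.off = -6  [terminal]
5. n5.off = 16  [terminal]
6. n3.fin = 29  [29]
7. n3.ok = 11  [b₀.off * -2 - 1]
8. n2.fin = 0  [B₁.ok - 11]
9. n2.ok = 23  [B₁.fin * 2 - 35]
10. n6.ok = false  [B.ok == D.depth]
11. n6.env = "up"  ["up"]
12. n7.cnt = 6  [terminal]
13. n6.acc = false  [c.cnt > 6]
14. n1.mk = 12  [B.ok - 11]
15. n1.acc = true  [A.acc == false]
16. n0.val = false  [D.mk > 12]
17. n0.live = 10  [D.mk - 2]

10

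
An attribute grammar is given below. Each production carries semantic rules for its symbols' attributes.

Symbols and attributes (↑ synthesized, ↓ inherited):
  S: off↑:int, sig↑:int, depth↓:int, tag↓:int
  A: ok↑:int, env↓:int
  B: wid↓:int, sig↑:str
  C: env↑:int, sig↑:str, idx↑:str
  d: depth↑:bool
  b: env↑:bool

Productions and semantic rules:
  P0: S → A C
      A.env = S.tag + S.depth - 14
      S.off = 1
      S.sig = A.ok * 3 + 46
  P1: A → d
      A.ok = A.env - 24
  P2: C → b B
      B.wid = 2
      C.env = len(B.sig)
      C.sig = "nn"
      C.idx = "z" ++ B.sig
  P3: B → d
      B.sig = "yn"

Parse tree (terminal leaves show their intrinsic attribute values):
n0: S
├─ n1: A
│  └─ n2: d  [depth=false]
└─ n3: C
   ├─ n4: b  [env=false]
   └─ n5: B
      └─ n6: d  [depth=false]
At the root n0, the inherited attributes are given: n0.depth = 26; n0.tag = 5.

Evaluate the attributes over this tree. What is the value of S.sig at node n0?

1. n0.depth = 26  [given at root]
2. n0.tag = 5  [given at root]
3. n1.env = 17  [S.tag + S.depth - 14]
4. n2.depth = false  [terminal]
5. n1.ok = -7  [A.env - 24]
6. n4.env = false  [terminal]
7. n5.wid = 2  [2]
8. n6.depth = false  [terminal]
9. n5.sig = "yn"  ["yn"]
10. n3.env = 2  [len(B.sig)]
11. n3.sig = "nn"  ["nn"]
12. n3.idx = "zyn"  ["z" ++ B.sig]
13. n0.off = 1  [1]
14. n0.sig = 25  [A.ok * 3 + 46]

25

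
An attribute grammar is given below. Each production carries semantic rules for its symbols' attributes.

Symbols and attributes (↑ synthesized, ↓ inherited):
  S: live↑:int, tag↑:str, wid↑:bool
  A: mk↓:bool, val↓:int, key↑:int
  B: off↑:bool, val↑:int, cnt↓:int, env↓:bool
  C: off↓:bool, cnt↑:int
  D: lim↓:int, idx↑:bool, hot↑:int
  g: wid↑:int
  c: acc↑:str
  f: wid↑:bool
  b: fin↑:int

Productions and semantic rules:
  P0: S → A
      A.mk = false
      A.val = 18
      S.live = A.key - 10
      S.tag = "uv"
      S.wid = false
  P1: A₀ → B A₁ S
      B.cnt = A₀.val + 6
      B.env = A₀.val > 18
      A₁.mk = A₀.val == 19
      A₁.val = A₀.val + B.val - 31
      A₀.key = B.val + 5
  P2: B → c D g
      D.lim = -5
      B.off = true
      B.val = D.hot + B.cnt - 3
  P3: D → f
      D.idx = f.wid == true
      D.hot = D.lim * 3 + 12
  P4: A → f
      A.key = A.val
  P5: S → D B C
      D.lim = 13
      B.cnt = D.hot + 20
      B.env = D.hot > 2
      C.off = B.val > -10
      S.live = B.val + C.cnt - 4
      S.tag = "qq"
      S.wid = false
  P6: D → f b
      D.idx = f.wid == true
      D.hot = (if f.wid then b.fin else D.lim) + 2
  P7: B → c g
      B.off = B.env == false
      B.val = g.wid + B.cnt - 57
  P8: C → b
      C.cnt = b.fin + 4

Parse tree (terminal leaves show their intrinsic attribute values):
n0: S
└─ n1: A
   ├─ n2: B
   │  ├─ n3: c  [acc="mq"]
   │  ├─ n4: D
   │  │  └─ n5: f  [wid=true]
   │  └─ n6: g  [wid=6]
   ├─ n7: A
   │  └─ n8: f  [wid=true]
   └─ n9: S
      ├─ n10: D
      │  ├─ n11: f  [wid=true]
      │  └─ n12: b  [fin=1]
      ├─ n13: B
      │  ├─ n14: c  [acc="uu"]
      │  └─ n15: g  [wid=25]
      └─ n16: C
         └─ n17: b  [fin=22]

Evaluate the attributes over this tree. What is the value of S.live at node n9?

13

1. n1.mk = false  [false]
2. n1.val = 18  [18]
3. n2.cnt = 24  [A₀.val + 6]
4. n2.env = false  [A₀.val > 18]
5. n3.acc = "mq"  [terminal]
6. n4.lim = -5  [-5]
7. n5.wid = true  [terminal]
8. n4.idx = true  [f.wid == true]
9. n4.hot = -3  [D.lim * 3 + 12]
10. n6.wid = 6  [terminal]
11. n2.off = true  [true]
12. n2.val = 18  [D.hot + B.cnt - 3]
13. n7.mk = false  [A₀.val == 19]
14. n7.val = 5  [A₀.val + B.val - 31]
15. n8.wid = true  [terminal]
16. n7.key = 5  [A.val]
17. n10.lim = 13  [13]
18. n11.wid = true  [terminal]
19. n12.fin = 1  [terminal]
20. n10.idx = true  [f.wid == true]
21. n10.hot = 3  [(if f.wid then b.fin else D.lim) + 2]
22. n13.cnt = 23  [D.hot + 20]
23. n13.env = true  [D.hot > 2]
24. n14.acc = "uu"  [terminal]
25. n15.wid = 25  [terminal]
26. n13.off = false  [B.env == false]
27. n13.val = -9  [g.wid + B.cnt - 57]
28. n16.off = true  [B.val > -10]
29. n17.fin = 22  [terminal]
30. n16.cnt = 26  [b.fin + 4]
31. n9.live = 13  [B.val + C.cnt - 4]
32. n9.tag = "qq"  ["qq"]
33. n9.wid = false  [false]
34. n1.key = 23  [B.val + 5]
35. n0.live = 13  [A.key - 10]
36. n0.tag = "uv"  ["uv"]
37. n0.wid = false  [false]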